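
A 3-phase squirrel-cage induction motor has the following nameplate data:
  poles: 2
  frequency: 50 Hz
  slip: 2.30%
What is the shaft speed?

2931 rpm

n_s = 120f/p = 120×50/2 = 3000 rpm
n = n_s(1 − s) = 3000 × (1 − 0.023) = 2931 rpm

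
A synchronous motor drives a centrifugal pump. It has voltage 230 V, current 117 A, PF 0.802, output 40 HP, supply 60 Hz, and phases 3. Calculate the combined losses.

7.54 kW

P_in = √3·V·I·cosφ = 1.732×230×117×0.802 = 37380 W
P_out = 40×746 = 29840 W
Losses = P_in − P_out = 37380 − 29840 = 7540 W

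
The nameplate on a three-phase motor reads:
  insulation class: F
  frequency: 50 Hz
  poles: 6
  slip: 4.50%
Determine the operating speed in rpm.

955 rpm

n_s = 120f/p = 120×50/6 = 1000 rpm
n = n_s(1 − s) = 1000 × (1 − 0.045) = 955 rpm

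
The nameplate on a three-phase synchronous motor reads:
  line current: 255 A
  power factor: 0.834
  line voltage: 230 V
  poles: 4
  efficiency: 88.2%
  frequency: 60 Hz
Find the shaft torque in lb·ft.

P_in = √3·V·I·cosφ = 1.732 × 230 × 255 × 0.834 = 84719 W
P_out = η·P_in = 0.882 × 84719 = 74722 W
n = n_s = 120×60/4 = 1800 rpm (synchronous)
ω = 2π×1800/60 = 188.5 rad/s
τ = P_out/ω = 74722/188.5 = 396.4 N·m
In lb·ft: 396.4/1.356 = 292 lb·ft

292 lb·ft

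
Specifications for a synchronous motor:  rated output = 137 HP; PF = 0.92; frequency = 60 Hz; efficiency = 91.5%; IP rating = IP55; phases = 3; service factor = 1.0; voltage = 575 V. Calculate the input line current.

122 A

P_out = 137 × 746 = 102202 W
P_in = P_out / η = 102202 / 0.915 = 111696 W
I_L = P_in / (√3·V_L·cosφ) = 111696 / (1.732 × 575 × 0.92) = 122 A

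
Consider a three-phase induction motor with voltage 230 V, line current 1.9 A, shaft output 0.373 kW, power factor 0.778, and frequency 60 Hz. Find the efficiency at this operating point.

63.3 %

P_out = 0.373 kW = 373 W
P_in = √3·V_L·I_L·cosφ = 1.732 × 230 × 1.9 × 0.778 = 589 W
η = P_out / P_in = 373 / 589 = 0.633 = 63.3%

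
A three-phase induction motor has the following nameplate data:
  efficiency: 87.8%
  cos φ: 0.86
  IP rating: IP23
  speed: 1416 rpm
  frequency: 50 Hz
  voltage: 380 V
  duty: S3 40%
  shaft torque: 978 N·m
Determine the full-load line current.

ω = 2π×1416/60 = 148.3 rad/s; P_out = τω = 978 × 148.3 = 145037 W
P_in = P_out / η = 145037 / 0.878 = 165190 W
I_L = P_in / (√3·V_L·cosφ) = 165190 / (1.732 × 380 × 0.86) = 292 A

292 A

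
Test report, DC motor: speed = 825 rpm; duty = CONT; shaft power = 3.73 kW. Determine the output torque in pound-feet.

31.8 lb·ft

ω = 2π × 825/60 = 86.39 rad/s
τ = P/ω = 3730/86.39 = 43.18 N·m
In lb·ft: 43.18/1.356 = 31.8 lb·ft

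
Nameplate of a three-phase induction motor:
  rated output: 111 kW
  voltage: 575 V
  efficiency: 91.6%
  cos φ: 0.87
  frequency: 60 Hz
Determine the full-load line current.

140 A

P_out = 111 kW = 111000 W
P_in = P_out / η = 111000 / 0.916 = 121179 W
I_L = P_in / (√3·V_L·cosφ) = 121179 / (1.732 × 575 × 0.87) = 140 A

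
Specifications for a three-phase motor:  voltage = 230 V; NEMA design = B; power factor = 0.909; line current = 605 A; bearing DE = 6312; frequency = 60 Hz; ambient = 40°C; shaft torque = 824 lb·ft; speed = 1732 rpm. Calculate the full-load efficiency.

92.5 %

τ = 824 lb·ft × 1.356 = 1117 N·m
ω = 2π × 1732/60 = 181.4 rad/s; P_out = τω = 1117 × 181.4 = 202624 W
P_in = √3·V_L·I_L·cosφ = 1.732 × 230 × 605 × 0.909 = 219076 W
η = P_out / P_in = 202624 / 219076 = 0.925 = 92.5%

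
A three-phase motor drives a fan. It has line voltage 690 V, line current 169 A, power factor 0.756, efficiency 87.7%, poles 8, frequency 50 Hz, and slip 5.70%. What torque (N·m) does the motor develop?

1810 N·m

P_in = √3·V·I·cosφ = 1.732 × 690 × 169 × 0.756 = 152688 W
P_out = η·P_in = 0.877 × 152688 = 133907 W
n_s = 120×50/8 = 750 rpm; n = 750×(1−0.057) = 707 rpm
ω = 2π×707/60 = 74.04 rad/s
τ = P_out/ω = 133907/74.04 = 1810 N·m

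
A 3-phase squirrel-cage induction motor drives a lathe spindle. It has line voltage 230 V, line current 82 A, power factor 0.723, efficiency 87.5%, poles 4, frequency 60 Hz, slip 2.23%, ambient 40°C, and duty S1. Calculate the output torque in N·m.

112 N·m

P_in = √3·V·I·cosφ = 1.732 × 230 × 82 × 0.723 = 23617 W
P_out = η·P_in = 0.875 × 23617 = 20665 W
n_s = 120×60/4 = 1800 rpm; n = 1800×(1−0.0223) = 1760 rpm
ω = 2π×1760/60 = 184.3 rad/s
τ = P_out/ω = 20665/184.3 = 112 N·m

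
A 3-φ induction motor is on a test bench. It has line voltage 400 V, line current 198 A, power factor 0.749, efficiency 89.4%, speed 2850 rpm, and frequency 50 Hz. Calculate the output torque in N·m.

P_in = √3·V·I·cosφ = 1.732 × 400 × 198 × 0.749 = 102744 W
P_out = η·P_in = 0.894 × 102744 = 91853 W
n = 2850 rpm
ω = 2π×2850/60 = 298.5 rad/s
τ = P_out/ω = 91853/298.5 = 308 N·m

308 N·m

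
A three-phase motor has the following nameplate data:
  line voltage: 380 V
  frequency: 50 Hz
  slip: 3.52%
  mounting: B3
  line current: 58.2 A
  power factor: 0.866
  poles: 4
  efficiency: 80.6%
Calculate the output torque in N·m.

P_in = √3·V·I·cosφ = 1.732 × 380 × 58.2 × 0.866 = 33172 W
P_out = η·P_in = 0.806 × 33172 = 26737 W
n_s = 120×50/4 = 1500 rpm; n = 1500×(1−0.0352) = 1447 rpm
ω = 2π×1447/60 = 151.5 rad/s
τ = P_out/ω = 26737/151.5 = 176 N·m

176 N·m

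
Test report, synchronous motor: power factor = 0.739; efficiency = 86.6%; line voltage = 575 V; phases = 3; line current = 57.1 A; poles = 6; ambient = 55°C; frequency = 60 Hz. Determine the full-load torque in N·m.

P_in = √3·V·I·cosφ = 1.732 × 575 × 57.1 × 0.739 = 42024 W
P_out = η·P_in = 0.866 × 42024 = 36393 W
n = n_s = 120×60/6 = 1200 rpm (synchronous)
ω = 2π×1200/60 = 125.7 rad/s
τ = P_out/ω = 36393/125.7 = 290 N·m

290 N·m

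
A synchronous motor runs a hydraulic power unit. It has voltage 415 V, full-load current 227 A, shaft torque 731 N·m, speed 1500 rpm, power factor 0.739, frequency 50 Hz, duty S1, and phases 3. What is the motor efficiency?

ω = 2π × 1500/60 = 157.1 rad/s; P_out = τω = 731 × 157.1 = 114840 W
P_in = √3·V_L·I_L·cosφ = 1.732 × 415 × 227 × 0.739 = 120578 W
η = P_out / P_in = 114840 / 120578 = 0.952 = 95.2%

95.2 %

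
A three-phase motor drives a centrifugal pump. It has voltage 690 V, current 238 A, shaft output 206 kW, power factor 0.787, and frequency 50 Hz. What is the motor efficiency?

92.0 %

P_out = 206 kW = 206000 W
P_in = √3·V_L·I_L·cosφ = 1.732 × 690 × 238 × 0.787 = 223846 W
η = P_out / P_in = 206000 / 223846 = 0.920 = 92.0%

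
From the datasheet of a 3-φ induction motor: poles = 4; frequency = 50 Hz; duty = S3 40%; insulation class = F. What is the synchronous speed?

n_s = 120f/p = 120×50/4 = 1500 rpm

1500 rpm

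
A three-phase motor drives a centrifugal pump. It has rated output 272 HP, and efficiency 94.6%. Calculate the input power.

214 kW

P_out = 272 × 746 = 202912 W
P_in = P_out/η = 202912/0.946 = 214495 W = 214 kW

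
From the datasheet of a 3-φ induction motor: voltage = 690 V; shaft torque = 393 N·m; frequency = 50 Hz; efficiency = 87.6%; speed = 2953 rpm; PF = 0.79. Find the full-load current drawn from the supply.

ω = 2π×2953/60 = 309.2 rad/s; P_out = τω = 393 × 309.2 = 121516 W
P_in = P_out / η = 121516 / 0.876 = 138717 W
I_L = P_in / (√3·V_L·cosφ) = 138717 / (1.732 × 690 × 0.79) = 147 A

147 A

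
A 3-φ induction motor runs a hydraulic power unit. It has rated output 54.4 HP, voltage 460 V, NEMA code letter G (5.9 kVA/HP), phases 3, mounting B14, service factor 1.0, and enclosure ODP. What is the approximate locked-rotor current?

403 A

S_LR = 5.9 × 54.4 = 320.96 kVA
I_LR = S_LR/(√3·V_L) = 320960/(1.732×460) = 403 A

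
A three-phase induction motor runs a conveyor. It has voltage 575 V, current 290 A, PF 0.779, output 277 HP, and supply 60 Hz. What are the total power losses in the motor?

P_in = √3·V·I·cosφ = 1.732×575×290×0.779 = 224984 W
P_out = 277×746 = 206642 W
Losses = P_in − P_out = 224984 − 206642 = 18342 W

18.3 kW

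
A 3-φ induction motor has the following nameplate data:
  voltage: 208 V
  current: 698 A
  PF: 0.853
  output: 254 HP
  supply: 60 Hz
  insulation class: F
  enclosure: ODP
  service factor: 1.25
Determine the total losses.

P_in = √3·V·I·cosφ = 1.732×208×698×0.853 = 214494 W
P_out = 254×746 = 189484 W
Losses = P_in − P_out = 214494 − 189484 = 25010 W

25 kW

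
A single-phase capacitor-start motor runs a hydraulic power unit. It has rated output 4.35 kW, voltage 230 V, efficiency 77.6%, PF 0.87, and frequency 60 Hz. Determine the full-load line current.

P_out = 4.35 kW = 4350 W
P_in = P_out / η = 4350 / 0.776 = 5606 W
I = P_in / (V·cosφ) = 5606 / (230 × 0.87) = 28 A

28 A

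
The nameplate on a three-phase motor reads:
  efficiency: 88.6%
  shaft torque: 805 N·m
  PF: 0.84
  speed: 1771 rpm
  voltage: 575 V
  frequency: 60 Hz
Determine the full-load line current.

201 A

ω = 2π×1771/60 = 185.5 rad/s; P_out = τω = 805 × 185.5 = 149328 W
P_in = P_out / η = 149328 / 0.886 = 168542 W
I_L = P_in / (√3·V_L·cosφ) = 168542 / (1.732 × 575 × 0.84) = 201 A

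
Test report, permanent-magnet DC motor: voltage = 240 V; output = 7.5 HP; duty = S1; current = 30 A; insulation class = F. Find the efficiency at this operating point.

P_out = 7.5 × 746 = 5595 W
P_in = V·I = 240 × 30 = 7200 W
η = P_out / P_in = 5595 / 7200 = 0.777 = 77.7%

77.7 %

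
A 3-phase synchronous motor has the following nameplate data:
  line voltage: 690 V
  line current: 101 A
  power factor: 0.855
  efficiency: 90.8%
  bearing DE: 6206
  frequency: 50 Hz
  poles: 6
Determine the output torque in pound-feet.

660 lb·ft

P_in = √3·V·I·cosφ = 1.732 × 690 × 101 × 0.855 = 103201 W
P_out = η·P_in = 0.908 × 103201 = 93707 W
n = n_s = 120×50/6 = 1000 rpm (synchronous)
ω = 2π×1000/60 = 104.7 rad/s
τ = P_out/ω = 93707/104.7 = 895 N·m
In lb·ft: 895/1.356 = 660 lb·ft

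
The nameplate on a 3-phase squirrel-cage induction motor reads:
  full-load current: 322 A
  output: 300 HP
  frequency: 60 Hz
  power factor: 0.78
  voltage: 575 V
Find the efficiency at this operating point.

P_out = 300 × 746 = 223800 W
P_in = √3·V_L·I_L·cosφ = 1.732 × 575 × 322 × 0.78 = 250130 W
η = P_out / P_in = 223800 / 250130 = 0.895 = 89.5%

89.5 %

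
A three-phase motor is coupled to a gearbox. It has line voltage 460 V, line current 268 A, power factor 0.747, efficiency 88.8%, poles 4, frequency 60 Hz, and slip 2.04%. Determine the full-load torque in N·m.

767 N·m

P_in = √3·V·I·cosφ = 1.732 × 460 × 268 × 0.747 = 159500 W
P_out = η·P_in = 0.888 × 159500 = 141636 W
n_s = 120×60/4 = 1800 rpm; n = 1800×(1−0.0204) = 1763 rpm
ω = 2π×1763/60 = 184.6 rad/s
τ = P_out/ω = 141636/184.6 = 767 N·m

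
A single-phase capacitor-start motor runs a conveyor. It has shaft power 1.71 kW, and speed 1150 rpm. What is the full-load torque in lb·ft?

10.5 lb·ft

ω = 2π × 1150/60 = 120.4 rad/s
τ = P/ω = 1710/120.4 = 14.2 N·m
In lb·ft: 14.2/1.356 = 10.5 lb·ft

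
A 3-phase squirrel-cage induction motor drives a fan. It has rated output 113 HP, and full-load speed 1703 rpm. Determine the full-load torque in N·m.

P_out = 113 × 746 = 84298 W
ω = 2π × 1703/60 = 178.3 rad/s
τ = P_out/ω = 84298/178.3 = 473 N·m

473 N·m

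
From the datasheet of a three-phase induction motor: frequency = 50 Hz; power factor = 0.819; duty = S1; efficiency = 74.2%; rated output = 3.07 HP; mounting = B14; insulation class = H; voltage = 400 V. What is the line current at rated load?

5.44 A

P_out = 3.07 × 746 = 2290 W
P_in = P_out / η = 2290 / 0.742 = 3086 W
I_L = P_in / (√3·V_L·cosφ) = 3086 / (1.732 × 400 × 0.819) = 5.44 A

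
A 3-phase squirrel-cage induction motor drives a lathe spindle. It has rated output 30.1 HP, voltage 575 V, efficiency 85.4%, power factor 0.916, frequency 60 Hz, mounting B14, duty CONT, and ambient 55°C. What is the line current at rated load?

P_out = 30.1 × 746 = 22455 W
P_in = P_out / η = 22455 / 0.854 = 26294 W
I_L = P_in / (√3·V_L·cosφ) = 26294 / (1.732 × 575 × 0.916) = 28.8 A

28.8 A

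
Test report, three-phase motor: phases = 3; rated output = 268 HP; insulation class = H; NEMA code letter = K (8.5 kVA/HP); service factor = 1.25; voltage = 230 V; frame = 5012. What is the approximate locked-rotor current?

5720 A

S_LR = 8.5 × 268 = 2278 kVA
I_LR = S_LR/(√3·V_L) = 2278000/(1.732×230) = 5720 A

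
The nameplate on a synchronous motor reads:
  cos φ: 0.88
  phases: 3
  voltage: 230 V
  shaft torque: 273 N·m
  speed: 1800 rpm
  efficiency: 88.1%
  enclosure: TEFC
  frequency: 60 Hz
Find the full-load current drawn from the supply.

ω = 2π×1800/60 = 188.5 rad/s; P_out = τω = 273 × 188.5 = 51461 W
P_in = P_out / η = 51461 / 0.881 = 58412 W
I_L = P_in / (√3·V_L·cosφ) = 58412 / (1.732 × 230 × 0.88) = 167 A

167 A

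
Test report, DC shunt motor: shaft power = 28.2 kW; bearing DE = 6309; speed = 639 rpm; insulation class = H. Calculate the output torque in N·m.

ω = 2π × 639/60 = 66.92 rad/s
τ = P/ω = 28200/66.92 = 421 N·m

421 N·m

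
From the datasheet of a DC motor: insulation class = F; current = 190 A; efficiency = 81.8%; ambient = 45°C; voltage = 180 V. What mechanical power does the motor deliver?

P_in = V·I = 180 × 190 = 34200 W
P_out = η·P_in = 0.818 × 34200 = 27976 W

28 kW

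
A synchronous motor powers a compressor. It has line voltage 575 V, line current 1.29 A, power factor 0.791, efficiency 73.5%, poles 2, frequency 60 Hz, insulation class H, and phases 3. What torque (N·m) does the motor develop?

P_in = √3·V·I·cosφ = 1.732 × 575 × 1.29 × 0.791 = 1016 W
P_out = η·P_in = 0.735 × 1016 = 747 W
n = n_s = 120×60/2 = 3600 rpm (synchronous)
ω = 2π×3600/60 = 377 rad/s
τ = P_out/ω = 747/377 = 1.98 N·m

1.98 N·m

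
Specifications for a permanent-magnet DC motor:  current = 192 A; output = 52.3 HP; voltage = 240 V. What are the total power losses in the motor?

P_in = V·I = 240×192 = 46080 W
P_out = 52.3×746 = 39016 W
Losses = P_in − P_out = 46080 − 39016 = 7064 W

7.06 kW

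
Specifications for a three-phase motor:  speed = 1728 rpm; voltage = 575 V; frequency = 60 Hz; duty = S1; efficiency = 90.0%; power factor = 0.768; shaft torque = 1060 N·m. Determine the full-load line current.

ω = 2π×1728/60 = 181 rad/s; P_out = τω = 1060 × 181 = 191860 W
P_in = P_out / η = 191860 / 0.900 = 213178 W
I_L = P_in / (√3·V_L·cosφ) = 213178 / (1.732 × 575 × 0.768) = 279 A

279 A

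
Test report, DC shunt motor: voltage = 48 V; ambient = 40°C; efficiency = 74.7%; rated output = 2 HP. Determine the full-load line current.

P_out = 2 × 746 = 1492 W
P_in = P_out / η = 1492 / 0.747 = 1997 W
I = P_in / V = 1997 / 48 = 41.6 A

41.6 A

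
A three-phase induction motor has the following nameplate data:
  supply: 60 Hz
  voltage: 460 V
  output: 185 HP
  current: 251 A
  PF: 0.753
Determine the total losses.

P_in = √3·V·I·cosφ = 1.732×460×251×0.753 = 150582 W
P_out = 185×746 = 138010 W
Losses = P_in − P_out = 150582 − 138010 = 12572 W

12.6 kW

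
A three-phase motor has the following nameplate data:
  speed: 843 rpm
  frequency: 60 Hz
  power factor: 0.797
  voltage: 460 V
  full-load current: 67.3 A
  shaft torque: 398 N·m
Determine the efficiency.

82.2 %

ω = 2π × 843/60 = 88.28 rad/s; P_out = τω = 398 × 88.28 = 35135 W
P_in = √3·V_L·I_L·cosφ = 1.732 × 460 × 67.3 × 0.797 = 42735 W
η = P_out / P_in = 35135 / 42735 = 0.822 = 82.2%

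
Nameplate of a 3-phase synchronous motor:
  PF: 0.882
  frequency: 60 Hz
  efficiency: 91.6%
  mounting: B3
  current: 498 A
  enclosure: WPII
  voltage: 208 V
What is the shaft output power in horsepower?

194 HP

P_in = √3·V·I·cosφ = 1.732 × 208 × 498 × 0.882 = 158237 W
P_out = η·P_in = 0.916 × 158237 = 144945 W
= 144945/746 = 194 HP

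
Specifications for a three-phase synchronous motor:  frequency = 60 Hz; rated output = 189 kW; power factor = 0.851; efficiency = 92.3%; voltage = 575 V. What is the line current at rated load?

P_out = 189 kW = 189000 W
P_in = P_out / η = 189000 / 0.923 = 204767 W
I_L = P_in / (√3·V_L·cosφ) = 204767 / (1.732 × 575 × 0.851) = 242 A

242 A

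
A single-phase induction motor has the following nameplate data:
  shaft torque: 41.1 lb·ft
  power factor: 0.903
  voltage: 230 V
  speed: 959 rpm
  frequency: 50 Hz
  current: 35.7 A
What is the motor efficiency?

75.5 %

τ = 41.1 lb·ft × 1.356 = 55.73 N·m
ω = 2π × 959/60 = 100.4 rad/s; P_out = τω = 55.73 × 100.4 = 5595 W
P_in = V·I·cosφ = 230 × 35.7 × 0.903 = 7415 W
η = P_out / P_in = 5595 / 7415 = 0.755 = 75.5%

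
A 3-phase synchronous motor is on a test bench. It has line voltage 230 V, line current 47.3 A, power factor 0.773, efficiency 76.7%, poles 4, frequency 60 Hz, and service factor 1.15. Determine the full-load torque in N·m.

P_in = √3·V·I·cosφ = 1.732 × 230 × 47.3 × 0.773 = 14565 W
P_out = η·P_in = 0.767 × 14565 = 11171 W
n = n_s = 120×60/4 = 1800 rpm (synchronous)
ω = 2π×1800/60 = 188.5 rad/s
τ = P_out/ω = 11171/188.5 = 59.3 N·m

59.3 N·m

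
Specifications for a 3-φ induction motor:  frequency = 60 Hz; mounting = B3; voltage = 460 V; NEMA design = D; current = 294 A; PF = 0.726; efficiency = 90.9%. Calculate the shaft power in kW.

P_in = √3·V·I·cosφ = 1.732 × 460 × 294 × 0.726 = 170055 W
P_out = η·P_in = 0.909 × 170055 = 154580 W

155 kW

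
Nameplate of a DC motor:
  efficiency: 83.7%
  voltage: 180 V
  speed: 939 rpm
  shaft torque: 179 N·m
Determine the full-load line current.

117 A

ω = 2π×939/60 = 98.33 rad/s; P_out = τω = 179 × 98.33 = 17601 W
P_in = P_out / η = 17601 / 0.837 = 21029 W
I = P_in / V = 21029 / 180 = 117 A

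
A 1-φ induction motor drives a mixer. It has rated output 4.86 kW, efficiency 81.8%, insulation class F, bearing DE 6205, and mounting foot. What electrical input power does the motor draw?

5.94 kW

P_out = 4860 W
P_in = P_out/η = 4860/0.818 = 5941 W = 5.94 kW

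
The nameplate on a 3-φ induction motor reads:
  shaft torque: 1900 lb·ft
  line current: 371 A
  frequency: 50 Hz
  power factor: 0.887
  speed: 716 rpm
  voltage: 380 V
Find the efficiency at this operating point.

τ = 1900 lb·ft × 1.356 = 2576 N·m
ω = 2π × 716/60 = 74.98 rad/s; P_out = τω = 2576 × 74.98 = 193148 W
P_in = √3·V_L·I_L·cosφ = 1.732 × 380 × 371 × 0.887 = 216585 W
η = P_out / P_in = 193148 / 216585 = 0.892 = 89.2%

89.2 %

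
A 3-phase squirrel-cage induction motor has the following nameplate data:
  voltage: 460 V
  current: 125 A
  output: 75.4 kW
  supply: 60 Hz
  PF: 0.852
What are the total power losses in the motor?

P_in = √3·V·I·cosφ = 1.732×460×125×0.852 = 84851 W
P_out = 75400 W
Losses = P_in − P_out = 84851 − 75400 = 9451 W

9.45 kW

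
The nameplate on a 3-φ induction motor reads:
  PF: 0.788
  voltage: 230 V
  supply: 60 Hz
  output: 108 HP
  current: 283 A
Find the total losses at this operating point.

P_in = √3·V·I·cosφ = 1.732×230×283×0.788 = 88836 W
P_out = 108×746 = 80568 W
Losses = P_in − P_out = 88836 − 80568 = 8268 W

8270 W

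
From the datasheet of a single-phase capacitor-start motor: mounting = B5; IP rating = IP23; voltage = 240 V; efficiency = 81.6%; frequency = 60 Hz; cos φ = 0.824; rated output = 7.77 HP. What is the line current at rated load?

35.9 A

P_out = 7.77 × 746 = 5796 W
P_in = P_out / η = 5796 / 0.816 = 7103 W
I = P_in / (V·cosφ) = 7103 / (240 × 0.824) = 35.9 A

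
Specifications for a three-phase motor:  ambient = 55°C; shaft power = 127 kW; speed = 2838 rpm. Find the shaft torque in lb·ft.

315 lb·ft

ω = 2π × 2838/60 = 297.2 rad/s
τ = P/ω = 127000/297.2 = 427.3 N·m
In lb·ft: 427.3/1.356 = 315 lb·ft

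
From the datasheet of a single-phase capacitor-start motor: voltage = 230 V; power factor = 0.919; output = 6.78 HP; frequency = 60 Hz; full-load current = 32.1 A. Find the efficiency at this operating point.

74.5 %

P_out = 6.78 × 746 = 5058 W
P_in = V·I·cosφ = 230 × 32.1 × 0.919 = 6785 W
η = P_out / P_in = 5058 / 6785 = 0.745 = 74.5%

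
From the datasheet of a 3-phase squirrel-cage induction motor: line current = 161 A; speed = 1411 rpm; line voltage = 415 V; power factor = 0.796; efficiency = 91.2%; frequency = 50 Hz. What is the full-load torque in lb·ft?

419 lb·ft

P_in = √3·V·I·cosφ = 1.732 × 415 × 161 × 0.796 = 92116 W
P_out = η·P_in = 0.912 × 92116 = 84010 W
n = 1411 rpm
ω = 2π×1411/60 = 147.8 rad/s
τ = P_out/ω = 84010/147.8 = 568.4 N·m
In lb·ft: 568.4/1.356 = 419 lb·ft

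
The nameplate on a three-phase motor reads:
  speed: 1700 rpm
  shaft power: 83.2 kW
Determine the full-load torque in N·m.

ω = 2π × 1700/60 = 178 rad/s
τ = P/ω = 83200/178 = 467 N·m

467 N·m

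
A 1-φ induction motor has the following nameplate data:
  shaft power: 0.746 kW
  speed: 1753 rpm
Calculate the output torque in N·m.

4.06 N·m

ω = 2π × 1753/60 = 183.6 rad/s
τ = P/ω = 746/183.6 = 4.06 N·m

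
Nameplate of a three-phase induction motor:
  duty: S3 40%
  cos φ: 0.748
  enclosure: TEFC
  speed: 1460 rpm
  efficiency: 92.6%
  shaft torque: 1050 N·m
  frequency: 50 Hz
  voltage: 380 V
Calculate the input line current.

ω = 2π×1460/60 = 152.9 rad/s; P_out = τω = 1050 × 152.9 = 160545 W
P_in = P_out / η = 160545 / 0.926 = 173375 W
I_L = P_in / (√3·V_L·cosφ) = 173375 / (1.732 × 380 × 0.748) = 352 A

352 A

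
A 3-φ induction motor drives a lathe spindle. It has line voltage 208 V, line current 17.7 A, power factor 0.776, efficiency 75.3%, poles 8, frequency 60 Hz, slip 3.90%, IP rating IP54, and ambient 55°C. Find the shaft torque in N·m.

P_in = √3·V·I·cosφ = 1.732 × 208 × 17.7 × 0.776 = 4948 W
P_out = η·P_in = 0.753 × 4948 = 3726 W
n_s = 120×60/8 = 900 rpm; n = 900×(1−0.039) = 865 rpm
ω = 2π×865/60 = 90.58 rad/s
τ = P_out/ω = 3726/90.58 = 41.1 N·m

41.1 N·m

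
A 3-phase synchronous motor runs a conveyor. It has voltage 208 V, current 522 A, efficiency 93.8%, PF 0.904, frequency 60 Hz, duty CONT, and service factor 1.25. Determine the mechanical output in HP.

P_in = √3·V·I·cosφ = 1.732 × 208 × 522 × 0.904 = 170000 W
P_out = η·P_in = 0.938 × 170000 = 159460 W
= 159460/746 = 214 HP

214 HP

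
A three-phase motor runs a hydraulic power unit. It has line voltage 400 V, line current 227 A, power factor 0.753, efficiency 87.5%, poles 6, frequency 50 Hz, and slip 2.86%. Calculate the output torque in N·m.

P_in = √3·V·I·cosφ = 1.732 × 400 × 227 × 0.753 = 118421 W
P_out = η·P_in = 0.875 × 118421 = 103618 W
n_s = 120×50/6 = 1000 rpm; n = 1000×(1−0.0286) = 971 rpm
ω = 2π×971/60 = 101.7 rad/s
τ = P_out/ω = 103618/101.7 = 1020 N·m

1020 N·m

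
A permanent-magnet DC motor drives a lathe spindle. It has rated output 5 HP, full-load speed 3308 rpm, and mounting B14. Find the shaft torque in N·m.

10.8 N·m

P_out = 5 × 746 = 3730 W
ω = 2π × 3308/60 = 346.4 rad/s
τ = P_out/ω = 3730/346.4 = 10.8 N·m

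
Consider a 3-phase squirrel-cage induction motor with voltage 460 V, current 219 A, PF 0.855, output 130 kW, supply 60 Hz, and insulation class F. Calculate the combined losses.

19.2 kW

P_in = √3·V·I·cosφ = 1.732×460×219×0.855 = 149182 W
P_out = 130000 W
Losses = P_in − P_out = 149182 − 130000 = 19182 W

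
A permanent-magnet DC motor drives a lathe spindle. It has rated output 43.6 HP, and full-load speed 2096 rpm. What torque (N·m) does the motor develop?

P_out = 43.6 × 746 = 32526 W
ω = 2π × 2096/60 = 219.5 rad/s
τ = P_out/ω = 32526/219.5 = 148 N·m

148 N·m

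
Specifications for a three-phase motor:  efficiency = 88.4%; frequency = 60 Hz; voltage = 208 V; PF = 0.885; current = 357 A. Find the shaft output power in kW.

P_in = √3·V·I·cosφ = 1.732 × 208 × 357 × 0.885 = 113821 W
P_out = η·P_in = 0.884 × 113821 = 100618 W

101 kW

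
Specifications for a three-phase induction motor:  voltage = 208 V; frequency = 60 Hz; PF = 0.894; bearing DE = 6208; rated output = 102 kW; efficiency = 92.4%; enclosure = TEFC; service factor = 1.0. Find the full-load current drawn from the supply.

343 A

P_out = 102 kW = 102000 W
P_in = P_out / η = 102000 / 0.924 = 110390 W
I_L = P_in / (√3·V_L·cosφ) = 110390 / (1.732 × 208 × 0.894) = 343 A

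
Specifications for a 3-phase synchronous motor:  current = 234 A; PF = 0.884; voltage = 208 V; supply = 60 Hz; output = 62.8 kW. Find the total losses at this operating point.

P_in = √3·V·I·cosφ = 1.732×208×234×0.884 = 74521 W
P_out = 62800 W
Losses = P_in − P_out = 74521 − 62800 = 11721 W

11700 W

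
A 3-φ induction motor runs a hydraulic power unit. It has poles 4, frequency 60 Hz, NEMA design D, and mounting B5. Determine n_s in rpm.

1800 rpm

n_s = 120f/p = 120×60/4 = 1800 rpm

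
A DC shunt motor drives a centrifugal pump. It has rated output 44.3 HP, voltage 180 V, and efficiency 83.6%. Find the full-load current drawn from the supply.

220 A

P_out = 44.3 × 746 = 33048 W
P_in = P_out / η = 33048 / 0.836 = 39531 W
I = P_in / V = 39531 / 180 = 220 A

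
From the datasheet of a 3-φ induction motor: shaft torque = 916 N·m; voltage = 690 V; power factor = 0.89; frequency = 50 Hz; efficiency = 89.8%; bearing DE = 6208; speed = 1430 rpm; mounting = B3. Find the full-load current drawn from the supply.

ω = 2π×1430/60 = 149.7 rad/s; P_out = τω = 916 × 149.7 = 137125 W
P_in = P_out / η = 137125 / 0.898 = 152700 W
I_L = P_in / (√3·V_L·cosφ) = 152700 / (1.732 × 690 × 0.89) = 144 A

144 A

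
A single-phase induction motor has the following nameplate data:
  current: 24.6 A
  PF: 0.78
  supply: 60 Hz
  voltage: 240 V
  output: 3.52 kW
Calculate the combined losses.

1.09 kW

P_in = V·I·cosφ = 240×24.6×0.78 = 4605 W
P_out = 3520 W
Losses = P_in − P_out = 4605 − 3520 = 1085 W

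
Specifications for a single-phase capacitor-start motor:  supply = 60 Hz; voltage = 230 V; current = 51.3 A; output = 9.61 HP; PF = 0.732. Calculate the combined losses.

1.47 kW

P_in = V·I·cosφ = 230×51.3×0.732 = 8637 W
P_out = 9.61×746 = 7169 W
Losses = P_in − P_out = 8637 − 7169 = 1468 W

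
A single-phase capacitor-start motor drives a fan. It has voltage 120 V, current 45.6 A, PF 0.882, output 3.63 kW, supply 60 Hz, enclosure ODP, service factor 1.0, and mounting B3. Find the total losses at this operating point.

1.2 kW

P_in = V·I·cosφ = 120×45.6×0.882 = 4826 W
P_out = 3630 W
Losses = P_in − P_out = 4826 − 3630 = 1196 W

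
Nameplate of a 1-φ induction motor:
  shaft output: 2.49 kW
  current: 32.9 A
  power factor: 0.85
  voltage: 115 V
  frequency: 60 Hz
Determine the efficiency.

P_out = 2.49 kW = 2490 W
P_in = V·I·cosφ = 115 × 32.9 × 0.85 = 3216 W
η = P_out / P_in = 2490 / 3216 = 0.774 = 77.4%

77.4 %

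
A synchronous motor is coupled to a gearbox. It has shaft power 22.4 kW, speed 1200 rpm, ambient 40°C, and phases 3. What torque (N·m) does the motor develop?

ω = 2π × 1200/60 = 125.7 rad/s
τ = P/ω = 22400/125.7 = 178 N·m

178 N·m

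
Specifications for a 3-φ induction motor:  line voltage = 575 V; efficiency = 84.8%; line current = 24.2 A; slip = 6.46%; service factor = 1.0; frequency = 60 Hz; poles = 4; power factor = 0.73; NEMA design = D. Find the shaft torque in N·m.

84.6 N·m

P_in = √3·V·I·cosφ = 1.732 × 575 × 24.2 × 0.73 = 17594 W
P_out = η·P_in = 0.848 × 17594 = 14920 W
n_s = 120×60/4 = 1800 rpm; n = 1800×(1−0.0646) = 1684 rpm
ω = 2π×1684/60 = 176.3 rad/s
τ = P_out/ω = 14920/176.3 = 84.6 N·m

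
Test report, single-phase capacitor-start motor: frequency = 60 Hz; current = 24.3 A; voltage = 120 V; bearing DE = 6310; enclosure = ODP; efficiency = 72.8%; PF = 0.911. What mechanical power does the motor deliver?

1.93 kW

P_in = V·I·cosφ = 120 × 24.3 × 0.911 = 2656 W
P_out = η·P_in = 0.728 × 2656 = 1934 W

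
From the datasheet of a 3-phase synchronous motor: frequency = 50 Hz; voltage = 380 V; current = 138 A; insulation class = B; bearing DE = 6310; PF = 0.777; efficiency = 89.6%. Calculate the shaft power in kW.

63.2 kW

P_in = √3·V·I·cosφ = 1.732 × 380 × 138 × 0.777 = 70572 W
P_out = η·P_in = 0.896 × 70572 = 63233 W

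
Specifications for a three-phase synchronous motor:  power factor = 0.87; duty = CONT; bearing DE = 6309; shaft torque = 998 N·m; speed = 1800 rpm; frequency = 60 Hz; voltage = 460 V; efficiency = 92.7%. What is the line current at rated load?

293 A

ω = 2π×1800/60 = 188.5 rad/s; P_out = τω = 998 × 188.5 = 188123 W
P_in = P_out / η = 188123 / 0.927 = 202937 W
I_L = P_in / (√3·V_L·cosφ) = 202937 / (1.732 × 460 × 0.87) = 293 A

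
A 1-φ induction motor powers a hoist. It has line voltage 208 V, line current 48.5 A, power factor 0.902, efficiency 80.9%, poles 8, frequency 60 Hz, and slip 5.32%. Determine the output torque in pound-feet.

60.8 lb·ft

P_in = V·I·cosφ = 208 × 48.5 × 0.902 = 9099 W
P_out = η·P_in = 0.809 × 9099 = 7361 W
n_s = 120×60/8 = 900 rpm; n = 900×(1−0.0532) = 852 rpm
ω = 2π×852/60 = 89.22 rad/s
τ = P_out/ω = 7361/89.22 = 82.5 N·m
In lb·ft: 82.5/1.356 = 60.8 lb·ft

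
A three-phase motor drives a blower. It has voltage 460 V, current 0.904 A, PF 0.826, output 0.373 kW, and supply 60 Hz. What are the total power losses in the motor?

222 W

P_in = √3·V·I·cosφ = 1.732×460×0.904×0.826 = 595 W
P_out = 373 W
Losses = P_in − P_out = 595 − 373 = 222 W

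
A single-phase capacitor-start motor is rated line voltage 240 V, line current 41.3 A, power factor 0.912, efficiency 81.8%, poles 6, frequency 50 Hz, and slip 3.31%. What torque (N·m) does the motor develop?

P_in = V·I·cosφ = 240 × 41.3 × 0.912 = 9040 W
P_out = η·P_in = 0.818 × 9040 = 7395 W
n_s = 120×50/6 = 1000 rpm; n = 1000×(1−0.0331) = 967 rpm
ω = 2π×967/60 = 101.3 rad/s
τ = P_out/ω = 7395/101.3 = 73 N·m

73 N·m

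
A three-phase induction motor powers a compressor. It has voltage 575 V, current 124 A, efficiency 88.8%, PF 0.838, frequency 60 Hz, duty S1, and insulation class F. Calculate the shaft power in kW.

P_in = √3·V·I·cosφ = 1.732 × 575 × 124 × 0.838 = 103486 W
P_out = η·P_in = 0.888 × 103486 = 91896 W

91.9 kW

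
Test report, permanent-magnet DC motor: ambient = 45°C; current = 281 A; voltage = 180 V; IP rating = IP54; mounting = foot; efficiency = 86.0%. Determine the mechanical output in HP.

58.3 HP

P_in = V·I = 180 × 281 = 50580 W
P_out = η·P_in = 0.86 × 50580 = 43499 W
= 43499/746 = 58.3 HP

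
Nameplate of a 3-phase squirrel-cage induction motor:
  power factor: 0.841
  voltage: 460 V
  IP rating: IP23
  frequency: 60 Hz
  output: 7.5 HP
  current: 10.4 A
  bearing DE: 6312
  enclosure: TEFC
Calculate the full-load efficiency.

80.3 %

P_out = 7.5 × 746 = 5595 W
P_in = √3·V_L·I_L·cosφ = 1.732 × 460 × 10.4 × 0.841 = 6968 W
η = P_out / P_in = 5595 / 6968 = 0.803 = 80.3%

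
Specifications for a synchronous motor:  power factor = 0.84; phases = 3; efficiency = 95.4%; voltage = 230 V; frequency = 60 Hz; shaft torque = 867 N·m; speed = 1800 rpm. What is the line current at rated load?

512 A

ω = 2π×1800/60 = 188.5 rad/s; P_out = τω = 867 × 188.5 = 163430 W
P_in = P_out / η = 163430 / 0.954 = 171310 W
I_L = P_in / (√3·V_L·cosφ) = 171310 / (1.732 × 230 × 0.84) = 512 A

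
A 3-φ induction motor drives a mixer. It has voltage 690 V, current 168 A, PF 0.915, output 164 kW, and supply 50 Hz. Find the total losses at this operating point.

P_in = √3·V·I·cosφ = 1.732×690×168×0.915 = 183708 W
P_out = 164000 W
Losses = P_in − P_out = 183708 − 164000 = 19708 W

19.7 kW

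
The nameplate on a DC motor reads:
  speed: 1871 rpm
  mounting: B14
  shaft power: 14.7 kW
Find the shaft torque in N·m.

ω = 2π × 1871/60 = 195.9 rad/s
τ = P/ω = 14700/195.9 = 75 N·m

75 N·m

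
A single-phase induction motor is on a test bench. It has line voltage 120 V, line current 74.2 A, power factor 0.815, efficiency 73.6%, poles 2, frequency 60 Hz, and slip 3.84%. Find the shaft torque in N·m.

P_in = V·I·cosφ = 120 × 74.2 × 0.815 = 7257 W
P_out = η·P_in = 0.736 × 7257 = 5341 W
n_s = 120×60/2 = 3600 rpm; n = 3600×(1−0.0384) = 3462 rpm
ω = 2π×3462/60 = 362.5 rad/s
τ = P_out/ω = 5341/362.5 = 14.7 N·m

14.7 N·m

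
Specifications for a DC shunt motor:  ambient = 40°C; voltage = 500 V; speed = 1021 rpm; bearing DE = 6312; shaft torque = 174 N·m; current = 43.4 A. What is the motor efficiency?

85.7 %

ω = 2π × 1021/60 = 106.9 rad/s; P_out = τω = 174 × 106.9 = 18601 W
P_in = V·I = 500 × 43.4 = 21700 W
η = P_out / P_in = 18601 / 21700 = 0.857 = 85.7%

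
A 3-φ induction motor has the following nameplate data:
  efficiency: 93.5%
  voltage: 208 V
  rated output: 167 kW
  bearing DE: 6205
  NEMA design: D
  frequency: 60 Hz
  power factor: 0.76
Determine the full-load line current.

P_out = 167 kW = 167000 W
P_in = P_out / η = 167000 / 0.935 = 178610 W
I_L = P_in / (√3·V_L·cosφ) = 178610 / (1.732 × 208 × 0.76) = 652 A

652 A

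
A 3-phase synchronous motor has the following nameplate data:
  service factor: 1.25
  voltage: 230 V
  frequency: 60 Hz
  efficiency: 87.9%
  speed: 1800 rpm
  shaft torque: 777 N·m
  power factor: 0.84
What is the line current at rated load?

ω = 2π×1800/60 = 188.5 rad/s; P_out = τω = 777 × 188.5 = 146465 W
P_in = P_out / η = 146465 / 0.879 = 166627 W
I_L = P_in / (√3·V_L·cosφ) = 166627 / (1.732 × 230 × 0.84) = 498 A

498 A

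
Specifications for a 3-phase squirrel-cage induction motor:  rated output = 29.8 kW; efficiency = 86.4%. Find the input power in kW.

34.5 kW

P_out = 29800 W
P_in = P_out/η = 29800/0.864 = 34491 W = 34.5 kW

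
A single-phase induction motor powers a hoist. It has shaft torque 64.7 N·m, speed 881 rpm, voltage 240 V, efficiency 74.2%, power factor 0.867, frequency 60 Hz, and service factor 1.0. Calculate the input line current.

38.7 A

ω = 2π×881/60 = 92.26 rad/s; P_out = τω = 64.7 × 92.26 = 5969 W
P_in = P_out / η = 5969 / 0.742 = 8044 W
I = P_in / (V·cosφ) = 8044 / (240 × 0.867) = 38.7 A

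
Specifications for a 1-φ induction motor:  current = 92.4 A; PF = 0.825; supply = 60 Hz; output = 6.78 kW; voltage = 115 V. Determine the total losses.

P_in = V·I·cosφ = 115×92.4×0.825 = 8766 W
P_out = 6780 W
Losses = P_in − P_out = 8766 − 6780 = 1986 W

1990 W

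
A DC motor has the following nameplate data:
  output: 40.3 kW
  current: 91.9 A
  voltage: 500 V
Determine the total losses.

5650 W

P_in = V·I = 500×91.9 = 45950 W
P_out = 40300 W
Losses = P_in − P_out = 45950 − 40300 = 5650 W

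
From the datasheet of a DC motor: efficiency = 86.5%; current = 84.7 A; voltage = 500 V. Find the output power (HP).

P_in = V·I = 500 × 84.7 = 42350 W
P_out = η·P_in = 0.865 × 42350 = 36633 W
= 36633/746 = 49.1 HP

49.1 HP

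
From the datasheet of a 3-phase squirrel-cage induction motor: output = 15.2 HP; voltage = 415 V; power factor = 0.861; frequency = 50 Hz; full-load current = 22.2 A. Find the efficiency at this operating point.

82.5 %

P_out = 15.2 × 746 = 11339 W
P_in = √3·V_L·I_L·cosφ = 1.732 × 415 × 22.2 × 0.861 = 13739 W
η = P_out / P_in = 11339 / 13739 = 0.825 = 82.5%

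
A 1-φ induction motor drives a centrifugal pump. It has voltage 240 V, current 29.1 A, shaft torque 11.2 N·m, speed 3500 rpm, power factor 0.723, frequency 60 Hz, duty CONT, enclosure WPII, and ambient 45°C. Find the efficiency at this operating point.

ω = 2π × 3500/60 = 366.5 rad/s; P_out = τω = 11.2 × 366.5 = 4105 W
P_in = V·I·cosφ = 240 × 29.1 × 0.723 = 5049 W
η = P_out / P_in = 4105 / 5049 = 0.813 = 81.3%

81.3 %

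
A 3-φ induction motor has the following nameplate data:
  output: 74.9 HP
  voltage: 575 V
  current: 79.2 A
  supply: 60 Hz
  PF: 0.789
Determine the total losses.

6.36 kW

P_in = √3·V·I·cosφ = 1.732×575×79.2×0.789 = 62233 W
P_out = 74.9×746 = 55875 W
Losses = P_in − P_out = 62233 − 55875 = 6358 W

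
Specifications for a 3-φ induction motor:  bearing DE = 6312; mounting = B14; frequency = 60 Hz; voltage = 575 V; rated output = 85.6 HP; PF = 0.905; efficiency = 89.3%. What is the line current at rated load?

79.3 A

P_out = 85.6 × 746 = 63858 W
P_in = P_out / η = 63858 / 0.893 = 71510 W
I_L = P_in / (√3·V_L·cosφ) = 71510 / (1.732 × 575 × 0.905) = 79.3 A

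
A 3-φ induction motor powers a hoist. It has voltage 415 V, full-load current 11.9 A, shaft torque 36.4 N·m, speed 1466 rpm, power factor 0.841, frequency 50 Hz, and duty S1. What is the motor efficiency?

ω = 2π × 1466/60 = 153.5 rad/s; P_out = τω = 36.4 × 153.5 = 5587 W
P_in = √3·V_L·I_L·cosφ = 1.732 × 415 × 11.9 × 0.841 = 7193 W
η = P_out / P_in = 5587 / 7193 = 0.777 = 77.7%

77.7 %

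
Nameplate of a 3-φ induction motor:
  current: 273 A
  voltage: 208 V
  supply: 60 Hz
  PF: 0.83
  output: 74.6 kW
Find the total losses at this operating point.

P_in = √3·V·I·cosφ = 1.732×208×273×0.83 = 81630 W
P_out = 74600 W
Losses = P_in − P_out = 81630 − 74600 = 7030 W

7.03 kW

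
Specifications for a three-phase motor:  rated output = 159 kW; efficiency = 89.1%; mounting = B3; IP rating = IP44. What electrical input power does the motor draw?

178 kW

P_out = 159000 W
P_in = P_out/η = 159000/0.891 = 178451 W = 178 kW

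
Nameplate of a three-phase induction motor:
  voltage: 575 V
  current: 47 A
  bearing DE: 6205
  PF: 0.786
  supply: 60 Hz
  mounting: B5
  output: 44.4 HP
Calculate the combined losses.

3.67 kW

P_in = √3·V·I·cosφ = 1.732×575×47×0.786 = 36791 W
P_out = 44.4×746 = 33122 W
Losses = P_in − P_out = 36791 − 33122 = 3669 W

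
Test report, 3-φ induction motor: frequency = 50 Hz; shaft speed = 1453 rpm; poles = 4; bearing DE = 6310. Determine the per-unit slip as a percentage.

3.1 %

n_s = 120f/p = 120×50/4 = 1500 rpm
s = (n_s − n)/n_s = (1500 − 1453)/1500 = 0.0313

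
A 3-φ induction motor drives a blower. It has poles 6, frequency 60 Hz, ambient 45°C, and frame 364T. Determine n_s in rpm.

1200 rpm

n_s = 120f/p = 120×60/6 = 1200 rpm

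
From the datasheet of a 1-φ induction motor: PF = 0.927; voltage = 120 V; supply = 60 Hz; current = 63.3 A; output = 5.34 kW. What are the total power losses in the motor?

P_in = V·I·cosφ = 120×63.3×0.927 = 7041 W
P_out = 5340 W
Losses = P_in − P_out = 7041 − 5340 = 1701 W

1700 W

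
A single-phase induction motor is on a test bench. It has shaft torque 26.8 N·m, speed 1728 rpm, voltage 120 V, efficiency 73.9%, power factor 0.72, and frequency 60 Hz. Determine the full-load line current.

76 A

ω = 2π×1728/60 = 181 rad/s; P_out = τω = 26.8 × 181 = 4851 W
P_in = P_out / η = 4851 / 0.739 = 6564 W
I = P_in / (V·cosφ) = 6564 / (120 × 0.72) = 76 A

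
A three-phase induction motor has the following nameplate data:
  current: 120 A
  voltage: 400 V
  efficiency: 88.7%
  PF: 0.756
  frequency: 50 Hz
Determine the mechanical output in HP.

P_in = √3·V·I·cosφ = 1.732 × 400 × 120 × 0.756 = 62851 W
P_out = η·P_in = 0.887 × 62851 = 55749 W
= 55749/746 = 74.7 HP

74.7 HP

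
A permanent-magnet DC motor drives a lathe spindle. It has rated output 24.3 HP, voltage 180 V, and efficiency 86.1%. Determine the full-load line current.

117 A

P_out = 24.3 × 746 = 18128 W
P_in = P_out / η = 18128 / 0.861 = 21055 W
I = P_in / V = 21055 / 180 = 117 A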